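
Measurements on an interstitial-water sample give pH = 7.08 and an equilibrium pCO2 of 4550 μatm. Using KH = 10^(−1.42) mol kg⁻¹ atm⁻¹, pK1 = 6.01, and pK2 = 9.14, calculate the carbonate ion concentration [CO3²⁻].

[CO3²⁻] = 17.7 μmol/kg

[CO2*] = KH · pCO2 = 10^(−1.42) × 4550×10^-6 = 1.730×10^-4 mol/kg
α₀ = 1/(1 + K1/[H⁺] + K1K2/[H⁺]²) = 1/(1 + 10^+1.07 + 10^-0.99) = 0.07781
DIC = [CO2*]/α₀ = 1.730×10^-4 / 0.07781 = 2.223 mmol/kg
[CO3²⁻] = α₂·DIC; α₂ = 0.007963, so [CO3²⁻] = 0.007963 × 2.223 = 0.0177 mmol/kg = 17.7 μmol/kg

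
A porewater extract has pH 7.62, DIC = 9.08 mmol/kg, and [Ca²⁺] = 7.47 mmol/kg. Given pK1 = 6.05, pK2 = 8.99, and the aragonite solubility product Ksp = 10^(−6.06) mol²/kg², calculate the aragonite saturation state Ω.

α₂ = 1 / (1 + [H⁺]/K2 + [H⁺]²/(K1K2)) = 1 / (1 + 10^+1.37 + 10^-0.20)
   = 1 / (1 + 23.442 + 0.63096) = 1/25.073 = 0.03988
[CO3²⁻] = α₂ × DIC = 0.03988 × 9.08 = 0.3621 mmol/kg
Ksp = 10^(−6.06) = 8.710×10^-7
Ω = [Ca²⁺][CO3²⁻]/Ksp = (7.47×10^-3)(3.621×10^-4) / 8.710×10^-7 = 3.11

Ω = 3.11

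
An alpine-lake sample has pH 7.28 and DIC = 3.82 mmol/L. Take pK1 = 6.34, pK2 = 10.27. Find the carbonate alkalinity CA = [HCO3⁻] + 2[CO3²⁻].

CA = 3.43 mmol/L

CA = [HCO3⁻] + 2[CO3²⁻] = (α₁ + 2α₂)·DIC
At pH 7.28: [H⁺]/K1 = 10^-0.94 = 0.11482, K2/[H⁺] = 10^-2.99 = 0.0010233
α₁ = 1/(1 + 0.11482 + 0.0010233) = 1/1.1158 = 0.8962; α₂ = α₁·K2/[H⁺] = 0.0009171
α₁ + 2α₂ = 0.8980
CA = 0.8980 × 3.82 = 3.43 mmol/L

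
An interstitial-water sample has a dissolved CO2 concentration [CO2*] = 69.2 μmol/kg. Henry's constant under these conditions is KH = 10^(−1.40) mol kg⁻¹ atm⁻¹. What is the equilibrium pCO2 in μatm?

KH = 10^(−1.40) = 3.981×10^-2 mol kg⁻¹ atm⁻¹
pCO2 = [CO2*]/KH = 69.2×10^-6 / 3.981×10^-2 = 1.74×10^-3 atm = 1740 μatm

pCO2 = 1740 μatm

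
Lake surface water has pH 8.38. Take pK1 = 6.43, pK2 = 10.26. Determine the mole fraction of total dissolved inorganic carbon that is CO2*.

α₀ = 0.0110

α₀ = 1 / (1 + K1/[H⁺] + K1K2/[H⁺]²) = 1 / (1 + 10^+1.95 + 10^+0.07)
   = 1 / (1 + 89.125 + 1.1749) = 1/91.300 = 0.01095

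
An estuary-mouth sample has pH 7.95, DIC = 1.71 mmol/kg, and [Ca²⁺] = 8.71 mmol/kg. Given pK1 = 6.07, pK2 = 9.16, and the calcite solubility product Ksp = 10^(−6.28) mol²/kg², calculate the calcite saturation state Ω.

α₂ = 1 / (1 + [H⁺]/K2 + [H⁺]²/(K1K2)) = 1 / (1 + 10^+1.21 + 10^-0.67)
   = 1 / (1 + 16.218 + 0.21380) = 1/17.432 = 0.05737
[CO3²⁻] = α₂ × DIC = 0.05737 × 1.71 = 0.09810 mmol/kg
Ksp = 10^(−6.28) = 5.248×10^-7
Ω = [Ca²⁺][CO3²⁻]/Ksp = (8.71×10^-3)(9.810×10^-5) / 5.248×10^-7 = 1.63

Ω = 1.63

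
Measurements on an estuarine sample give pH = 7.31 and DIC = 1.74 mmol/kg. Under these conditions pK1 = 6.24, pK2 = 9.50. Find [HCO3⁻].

α₁ = 1 / (1 + [H⁺]/K1 + K2/[H⁺]) = 1 / (1 + 10^-1.07 + 10^-2.19)
   = 1 / (1 + 0.085114 + 0.0064565) = 1/1.0916 = 0.9161
[HCO3⁻] = α₁ × DIC = 0.9161 × 1.74 = 1.59 mmol/kg

[HCO3⁻] = 1.59 mmol/kg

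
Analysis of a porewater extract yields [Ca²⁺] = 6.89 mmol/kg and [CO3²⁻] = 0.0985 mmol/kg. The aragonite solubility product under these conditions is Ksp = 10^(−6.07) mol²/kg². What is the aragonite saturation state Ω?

Ω = 0.797

Ksp = 10^(−6.07) = 8.511×10^-7
Ω = [Ca²⁺][CO3²⁻]/Ksp = (6.89×10^-3)(0.0985×10^-3) / 8.511×10^-7 = 0.797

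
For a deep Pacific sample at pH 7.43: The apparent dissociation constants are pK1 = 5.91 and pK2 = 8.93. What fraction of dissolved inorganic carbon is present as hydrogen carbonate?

α₁ = 0.942

α₁ = 1 / (1 + [H⁺]/K1 + K2/[H⁺]) = 1 / (1 + 10^-1.52 + 10^-1.50)
   = 1 / (1 + 0.030200 + 0.031623) = 1/1.0618 = 0.9418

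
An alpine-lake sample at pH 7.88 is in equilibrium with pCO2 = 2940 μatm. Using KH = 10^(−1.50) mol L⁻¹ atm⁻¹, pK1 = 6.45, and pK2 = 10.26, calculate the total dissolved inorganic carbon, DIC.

DIC = 2.61 mmol/L

[CO2*] = KH · pCO2 = 10^(−1.50) × 2940×10^-6 = 9.297×10^-5 mol/L
α₀ = 1/(1 + K1/[H⁺] + K1K2/[H⁺]²) = 1/(1 + 10^+1.43 + 10^-0.95) = 0.03568
DIC = [CO2*]/α₀ = 9.297×10^-5 / 0.03568 = 2.61 mmol/L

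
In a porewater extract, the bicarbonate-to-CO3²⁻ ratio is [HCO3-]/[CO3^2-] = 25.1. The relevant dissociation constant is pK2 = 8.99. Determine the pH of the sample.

pH = 7.59

From K2 = [H⁺][CO3^2-]/[HCO3-]:  pH = pK2 − log₁₀([HCO3-]/[CO3^2-])
log₁₀(25.1) = +1.400
pH = 8.99 − (+1.400) = 7.59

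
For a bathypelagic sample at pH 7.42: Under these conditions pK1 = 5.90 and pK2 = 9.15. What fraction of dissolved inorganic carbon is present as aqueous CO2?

α₀ = 1 / (1 + K1/[H⁺] + K1K2/[H⁺]²) = 1 / (1 + 10^+1.52 + 10^-0.21)
   = 1 / (1 + 33.113 + 0.61660) = 1/34.730 = 0.02879

α₀ = 0.0288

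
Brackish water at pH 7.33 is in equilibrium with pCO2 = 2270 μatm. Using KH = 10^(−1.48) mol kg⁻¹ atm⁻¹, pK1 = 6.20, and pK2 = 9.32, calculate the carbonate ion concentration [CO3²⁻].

[CO2*] = KH · pCO2 = 10^(−1.48) × 2270×10^-6 = 7.517×10^-5 mol/kg
α₀ = 1/(1 + K1/[H⁺] + K1K2/[H⁺]²) = 1/(1 + 10^+1.13 + 10^-0.86) = 0.06836
DIC = [CO2*]/α₀ = 7.517×10^-5 / 0.06836 = 1.100 mmol/kg
[CO3²⁻] = α₂·DIC; α₂ = 0.009437, so [CO3²⁻] = 0.009437 × 1.100 = 0.0104 mmol/kg = 10.4 μmol/kg

[CO3²⁻] = 10.4 μmol/kg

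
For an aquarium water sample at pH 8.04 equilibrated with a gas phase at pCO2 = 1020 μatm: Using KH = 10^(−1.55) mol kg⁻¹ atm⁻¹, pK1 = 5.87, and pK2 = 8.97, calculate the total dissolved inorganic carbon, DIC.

DIC = 4.78 mmol/kg

[CO2*] = KH · pCO2 = 10^(−1.55) × 1020×10^-6 = 2.875×10^-5 mol/kg
α₀ = 1/(1 + K1/[H⁺] + K1K2/[H⁺]²) = 1/(1 + 10^+2.17 + 10^+1.24) = 0.006014
DIC = [CO2*]/α₀ = 2.875×10^-5 / 0.006014 = 4.78 mmol/kg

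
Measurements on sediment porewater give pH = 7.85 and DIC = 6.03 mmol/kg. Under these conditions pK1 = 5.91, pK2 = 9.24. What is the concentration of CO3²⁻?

[CO3²⁻] = 0.233 mmol/kg

α₂ = 1 / (1 + [H⁺]/K2 + [H⁺]²/(K1K2)) = 1 / (1 + 10^+1.39 + 10^-0.55)
   = 1 / (1 + 24.547 + 0.28184) = 1/25.829 = 0.03872
[CO3²⁻] = α₂ × DIC = 0.03872 × 6.03 = 0.233 mmol/kg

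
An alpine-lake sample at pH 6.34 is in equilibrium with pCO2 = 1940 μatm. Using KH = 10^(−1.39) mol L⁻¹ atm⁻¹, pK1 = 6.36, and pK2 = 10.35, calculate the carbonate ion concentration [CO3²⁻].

[CO2*] = KH · pCO2 = 10^(−1.39) × 1940×10^-6 = 7.903×10^-5 mol/L
α₀ = 1/(1 + K1/[H⁺] + K1K2/[H⁺]²) = 1/(1 + 10^-0.02 + 10^-4.03) = 0.5115
DIC = [CO2*]/α₀ = 7.903×10^-5 / 0.5115 = 0.1545 mmol/L
[CO3²⁻] = α₂·DIC; α₂ = 4.773×10^-5, so [CO3²⁻] = 4.773×10^-5 × 0.1545 = 7.38×10^-6 mmol/L = 0.00738 μmol/L

[CO3²⁻] = 0.00738 μmol/L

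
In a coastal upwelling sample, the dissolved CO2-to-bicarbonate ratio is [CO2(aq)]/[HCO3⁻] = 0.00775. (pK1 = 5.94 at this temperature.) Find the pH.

pH = 8.05

From K1 = [H⁺][HCO3⁻]/[CO2(aq)]:  pH = pK1 − log₁₀([CO2(aq)]/[HCO3⁻])
log₁₀(0.00775) = -2.111
pH = 5.94 − (-2.111) = 8.05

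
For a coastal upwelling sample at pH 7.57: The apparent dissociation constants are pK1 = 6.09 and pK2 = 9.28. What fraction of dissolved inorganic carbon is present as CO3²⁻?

α₂ = 1 / (1 + [H⁺]/K2 + [H⁺]²/(K1K2)) = 1 / (1 + 10^+1.71 + 10^+0.23)
   = 1 / (1 + 51.286 + 1.6982) = 1/53.984 = 0.01852

α₂ = 0.0185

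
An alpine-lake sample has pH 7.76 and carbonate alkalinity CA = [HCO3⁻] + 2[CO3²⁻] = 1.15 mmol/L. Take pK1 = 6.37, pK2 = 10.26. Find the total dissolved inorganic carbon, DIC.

CA = [HCO3⁻] + 2[CO3²⁻] = (α₁ + 2α₂)·DIC
At pH 7.76: [H⁺]/K1 = 10^-1.39 = 0.040738, K2/[H⁺] = 10^-2.50 = 0.0031623
α₁ = 1/(1 + 0.040738 + 0.0031623) = 1/1.0439 = 0.9579; α₂ = α₁·K2/[H⁺] = 0.003029
α₁ + 2α₂ = 0.9640
DIC = CA / (α₁ + 2α₂) = 1.15 / 0.9640 = 1.19 mmol/L

DIC = 1.19 mmol/L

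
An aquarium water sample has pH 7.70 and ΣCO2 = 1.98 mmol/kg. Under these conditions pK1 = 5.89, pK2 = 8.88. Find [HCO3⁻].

α₁ = 1 / (1 + [H⁺]/K1 + K2/[H⁺]) = 1 / (1 + 10^-1.81 + 10^-1.18)
   = 1 / (1 + 0.015488 + 0.066069) = 1/1.0816 = 0.9246
[HCO3⁻] = α₁ × DIC = 0.9246 × 1.98 = 1.83 mmol/kg

[HCO3⁻] = 1.83 mmol/kg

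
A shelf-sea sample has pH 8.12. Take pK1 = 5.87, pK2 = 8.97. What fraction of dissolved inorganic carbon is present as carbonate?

α₂ = 0.123

α₂ = 1 / (1 + [H⁺]/K2 + [H⁺]²/(K1K2)) = 1 / (1 + 10^+0.85 + 10^-1.40)
   = 1 / (1 + 7.0795 + 0.039811) = 1/8.1193 = 0.1232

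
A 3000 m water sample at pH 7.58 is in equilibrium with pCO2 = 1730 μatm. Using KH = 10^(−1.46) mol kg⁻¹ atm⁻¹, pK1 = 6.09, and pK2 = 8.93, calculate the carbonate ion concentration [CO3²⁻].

[CO2*] = KH · pCO2 = 10^(−1.46) × 1730×10^-6 = 5.999×10^-5 mol/kg
α₀ = 1/(1 + K1/[H⁺] + K1K2/[H⁺]²) = 1/(1 + 10^+1.49 + 10^+0.14) = 0.03005
DIC = [CO2*]/α₀ = 5.999×10^-5 / 0.03005 = 1.997 mmol/kg
[CO3²⁻] = α₂·DIC; α₂ = 0.04147, so [CO3²⁻] = 0.04147 × 1.997 = 0.0828 mmol/kg

[CO3²⁻] = 0.0828 mmol/kg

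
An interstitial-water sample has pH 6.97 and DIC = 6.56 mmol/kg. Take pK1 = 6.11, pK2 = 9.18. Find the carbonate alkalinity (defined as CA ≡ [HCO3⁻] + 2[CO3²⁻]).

CA = [HCO3⁻] + 2[CO3²⁻] = (α₁ + 2α₂)·DIC
At pH 6.97: [H⁺]/K1 = 10^-0.86 = 0.13804, K2/[H⁺] = 10^-2.21 = 0.0061660
α₁ = 1/(1 + 0.13804 + 0.0061660) = 1/1.1442 = 0.8740; α₂ = α₁·K2/[H⁺] = 0.005389
α₁ + 2α₂ = 0.8847
CA = 0.8847 × 6.56 = 5.80 mmol/kg

CA = 5.80 mmol/kg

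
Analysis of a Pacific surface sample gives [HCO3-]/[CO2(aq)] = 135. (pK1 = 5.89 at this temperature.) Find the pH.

From K1 = [H⁺][HCO3-]/[CO2(aq)]:  pH = pK1 + log₁₀([HCO3-]/[CO2(aq)])
log₁₀(135) = +2.130
pH = 5.89 + (+2.130) = 8.02

pH = 8.02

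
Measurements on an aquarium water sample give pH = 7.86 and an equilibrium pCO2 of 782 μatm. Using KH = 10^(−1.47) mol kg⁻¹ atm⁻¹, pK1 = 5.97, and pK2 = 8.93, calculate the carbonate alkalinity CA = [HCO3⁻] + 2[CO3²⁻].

[CO2*] = KH · pCO2 = 10^(−1.47) × 782×10^-6 = 2.650×10^-5 mol/kg
α₀ = 1/(1 + K1/[H⁺] + K1K2/[H⁺]²) = 1/(1 + 10^+1.89 + 10^+0.82) = 0.01173
DIC = [CO2*]/α₀ = 2.650×10^-5 / 0.01173 = 2.258 mmol/kg
CA = (α₁ + 2α₂)·DIC = (0.9107 + 2×0.07752) × 2.258 = 2.41 mmol/kg

CA = 2.41 mmol/kg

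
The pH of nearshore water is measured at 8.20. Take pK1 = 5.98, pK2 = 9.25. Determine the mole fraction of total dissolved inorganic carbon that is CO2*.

α₀ = 1 / (1 + K1/[H⁺] + K1K2/[H⁺]²) = 1 / (1 + 10^+2.22 + 10^+1.17)
   = 1 / (1 + 165.96 + 14.791) = 1/181.75 = 0.005502

α₀ = 0.00550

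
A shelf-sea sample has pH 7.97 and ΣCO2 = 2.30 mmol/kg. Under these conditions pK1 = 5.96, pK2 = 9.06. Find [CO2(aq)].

[CO2*] = 0.0206 mmol/kg

α₀ = 1 / (1 + K1/[H⁺] + K1K2/[H⁺]²) = 1 / (1 + 10^+2.01 + 10^+0.92)
   = 1 / (1 + 102.33 + 8.3176) = 1/111.65 = 0.008957
[CO2*] = α₀ × DIC = 0.008957 × 2.30 = 0.0206 mmol/kg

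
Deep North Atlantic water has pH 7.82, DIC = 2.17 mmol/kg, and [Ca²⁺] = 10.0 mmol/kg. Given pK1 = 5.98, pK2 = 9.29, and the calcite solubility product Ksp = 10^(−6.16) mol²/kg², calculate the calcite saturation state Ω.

α₂ = 1 / (1 + [H⁺]/K2 + [H⁺]²/(K1K2)) = 1 / (1 + 10^+1.47 + 10^-0.37)
   = 1 / (1 + 29.512 + 0.42658) = 1/30.939 = 0.03232
[CO3²⁻] = α₂ × DIC = 0.03232 × 2.17 = 0.07014 mmol/kg
Ksp = 10^(−6.16) = 6.918×10^-7
Ω = [Ca²⁺][CO3²⁻]/Ksp = (10.0×10^-3)(7.014×10^-5) / 6.918×10^-7 = 1.01

Ω = 1.01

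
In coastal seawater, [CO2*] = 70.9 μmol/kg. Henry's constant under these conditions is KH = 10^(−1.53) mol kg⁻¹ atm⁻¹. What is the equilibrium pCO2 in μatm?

KH = 10^(−1.53) = 2.951×10^-2 mol kg⁻¹ atm⁻¹
pCO2 = [CO2*]/KH = 70.9×10^-6 / 2.951×10^-2 = 2.40×10^-3 atm = 2400 μatm

pCO2 = 2400 μatm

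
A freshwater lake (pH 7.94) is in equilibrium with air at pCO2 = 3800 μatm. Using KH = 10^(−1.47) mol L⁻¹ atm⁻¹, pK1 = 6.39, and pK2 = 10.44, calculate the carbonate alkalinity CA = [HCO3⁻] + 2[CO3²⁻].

CA = 4.60 mmol/L

[CO2*] = KH · pCO2 = 10^(−1.47) × 3800×10^-6 = 1.288×10^-4 mol/L
α₀ = 1/(1 + K1/[H⁺] + K1K2/[H⁺]²) = 1/(1 + 10^+1.55 + 10^-0.95) = 0.02733
DIC = [CO2*]/α₀ = 1.288×10^-4 / 0.02733 = 4.712 mmol/L
CA = (α₁ + 2α₂)·DIC = (0.9696 + 2×0.003066) × 4.712 = 4.60 mmol/L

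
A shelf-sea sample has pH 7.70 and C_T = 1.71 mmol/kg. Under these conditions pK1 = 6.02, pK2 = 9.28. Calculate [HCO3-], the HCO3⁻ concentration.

α₁ = 1 / (1 + [H⁺]/K1 + K2/[H⁺]) = 1 / (1 + 10^-1.68 + 10^-1.58)
   = 1 / (1 + 0.020893 + 0.026303) = 1/1.0472 = 0.9549
[HCO3⁻] = α₁ × DIC = 0.9549 × 1.71 = 1.63 mmol/kg

[HCO3⁻] = 1.63 mmol/kg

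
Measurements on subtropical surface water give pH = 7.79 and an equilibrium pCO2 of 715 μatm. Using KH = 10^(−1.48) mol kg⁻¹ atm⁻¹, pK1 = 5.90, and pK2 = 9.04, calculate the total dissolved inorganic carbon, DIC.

DIC = 1.96 mmol/kg

[CO2*] = KH · pCO2 = 10^(−1.48) × 715×10^-6 = 2.368×10^-5 mol/kg
α₀ = 1/(1 + K1/[H⁺] + K1K2/[H⁺]²) = 1/(1 + 10^+1.89 + 10^+0.64) = 0.01205
DIC = [CO2*]/α₀ = 2.368×10^-5 / 0.01205 = 1.96 mmol/kg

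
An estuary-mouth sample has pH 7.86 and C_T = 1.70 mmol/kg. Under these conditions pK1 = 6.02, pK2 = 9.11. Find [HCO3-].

α₁ = 1 / (1 + [H⁺]/K1 + K2/[H⁺]) = 1 / (1 + 10^-1.84 + 10^-1.25)
   = 1 / (1 + 0.014454 + 0.056234) = 1/1.0707 = 0.9340
[HCO3⁻] = α₁ × DIC = 0.9340 × 1.70 = 1.59 mmol/kg

[HCO3⁻] = 1.59 mmol/kg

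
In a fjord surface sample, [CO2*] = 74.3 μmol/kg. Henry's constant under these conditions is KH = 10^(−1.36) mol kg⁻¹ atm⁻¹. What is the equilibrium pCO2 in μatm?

KH = 10^(−1.36) = 4.365×10^-2 mol kg⁻¹ atm⁻¹
pCO2 = [CO2*]/KH = 74.3×10^-6 / 4.365×10^-2 = 1.70×10^-3 atm = 1700 μatm

pCO2 = 1700 μatm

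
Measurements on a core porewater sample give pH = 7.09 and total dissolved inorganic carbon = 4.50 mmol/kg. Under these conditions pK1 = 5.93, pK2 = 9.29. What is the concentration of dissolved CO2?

α₀ = 1 / (1 + K1/[H⁺] + K1K2/[H⁺]²) = 1 / (1 + 10^+1.16 + 10^-1.04)
   = 1 / (1 + 14.454 + 0.091201) = 1/15.546 = 0.06433
[CO2*] = α₀ × DIC = 0.06433 × 4.50 = 0.289 mmol/kg

[CO2*] = 0.289 mmol/kg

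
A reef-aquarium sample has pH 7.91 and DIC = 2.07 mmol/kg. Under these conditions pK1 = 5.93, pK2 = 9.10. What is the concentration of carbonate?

α₂ = 1 / (1 + [H⁺]/K2 + [H⁺]²/(K1K2)) = 1 / (1 + 10^+1.19 + 10^-0.79)
   = 1 / (1 + 15.488 + 0.16218) = 1/16.650 = 0.06006
[CO3²⁻] = α₂ × DIC = 0.06006 × 2.07 = 0.124 mmol/kg

[CO3²⁻] = 0.124 mmol/kg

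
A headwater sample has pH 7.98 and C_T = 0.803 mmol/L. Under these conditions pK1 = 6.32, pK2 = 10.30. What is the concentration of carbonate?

α₂ = 1 / (1 + [H⁺]/K2 + [H⁺]²/(K1K2)) = 1 / (1 + 10^+2.32 + 10^+0.66)
   = 1 / (1 + 208.93 + 4.5709) = 1/214.50 = 0.004662
[CO3²⁻] = α₂ × DIC = 0.004662 × 0.803 = 0.00374 mmol/L = 3.74 μmol/L

[CO3²⁻] = 3.74 μmol/L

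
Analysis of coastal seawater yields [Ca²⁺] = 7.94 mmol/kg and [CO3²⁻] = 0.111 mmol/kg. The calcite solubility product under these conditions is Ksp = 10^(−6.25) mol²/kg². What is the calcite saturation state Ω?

Ω = 1.57

Ksp = 10^(−6.25) = 5.623×10^-7
Ω = [Ca²⁺][CO3²⁻]/Ksp = (7.94×10^-3)(0.111×10^-3) / 5.623×10^-7 = 1.57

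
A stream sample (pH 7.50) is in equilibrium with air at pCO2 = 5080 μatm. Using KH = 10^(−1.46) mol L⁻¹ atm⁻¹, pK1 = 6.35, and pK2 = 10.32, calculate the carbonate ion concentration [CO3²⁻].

[CO3²⁻] = 3.77 μmol/L

[CO2*] = KH · pCO2 = 10^(−1.46) × 5080×10^-6 = 1.761×10^-4 mol/L
α₀ = 1/(1 + K1/[H⁺] + K1K2/[H⁺]²) = 1/(1 + 10^+1.15 + 10^-1.67) = 0.06602
DIC = [CO2*]/α₀ = 1.761×10^-4 / 0.06602 = 2.668 mmol/L
[CO3²⁻] = α₂·DIC; α₂ = 0.001411, so [CO3²⁻] = 0.001411 × 2.668 = 0.00377 mmol/L = 3.77 μmol/L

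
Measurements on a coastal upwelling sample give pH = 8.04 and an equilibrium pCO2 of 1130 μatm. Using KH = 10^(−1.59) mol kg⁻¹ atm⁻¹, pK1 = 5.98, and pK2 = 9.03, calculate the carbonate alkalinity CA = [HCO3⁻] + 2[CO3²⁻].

CA = 4.02 mmol/kg

[CO2*] = KH · pCO2 = 10^(−1.59) × 1130×10^-6 = 2.905×10^-5 mol/kg
α₀ = 1/(1 + K1/[H⁺] + K1K2/[H⁺]²) = 1/(1 + 10^+2.06 + 10^+1.07) = 0.007839
DIC = [CO2*]/α₀ = 2.905×10^-5 / 0.007839 = 3.705 mmol/kg
CA = (α₁ + 2α₂)·DIC = (0.9001 + 2×0.09210) × 3.705 = 4.02 mmol/kg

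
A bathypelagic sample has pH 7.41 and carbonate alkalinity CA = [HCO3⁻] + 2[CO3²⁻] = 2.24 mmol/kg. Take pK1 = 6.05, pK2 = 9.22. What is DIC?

DIC = 2.30 mmol/kg

CA = [HCO3⁻] + 2[CO3²⁻] = (α₁ + 2α₂)·DIC
At pH 7.41: [H⁺]/K1 = 10^-1.36 = 0.043652, K2/[H⁺] = 10^-1.81 = 0.015488
α₁ = 1/(1 + 0.043652 + 0.015488) = 1/1.0591 = 0.9442; α₂ = α₁·K2/[H⁺] = 0.01462
α₁ + 2α₂ = 0.9734
DIC = CA / (α₁ + 2α₂) = 2.24 / 0.9734 = 2.30 mmol/kg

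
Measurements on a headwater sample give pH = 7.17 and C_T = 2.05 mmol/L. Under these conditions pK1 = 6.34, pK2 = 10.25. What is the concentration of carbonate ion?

α₂ = 1 / (1 + [H⁺]/K2 + [H⁺]²/(K1K2)) = 1 / (1 + 10^+3.08 + 10^+2.25)
   = 1 / (1 + 1202.3 + 177.83) = 1/1381.1 = 0.0007241
[CO3²⁻] = α₂ × DIC = 0.0007241 × 2.05 = 0.00148 mmol/L = 1.48 μmol/L

[CO3²⁻] = 1.48 μmol/L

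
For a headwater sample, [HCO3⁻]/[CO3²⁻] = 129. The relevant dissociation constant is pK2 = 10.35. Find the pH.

pH = 8.24

From K2 = [H⁺][CO3²⁻]/[HCO3⁻]:  pH = pK2 − log₁₀([HCO3⁻]/[CO3²⁻])
log₁₀(129) = +2.111
pH = 10.35 − (+2.111) = 8.24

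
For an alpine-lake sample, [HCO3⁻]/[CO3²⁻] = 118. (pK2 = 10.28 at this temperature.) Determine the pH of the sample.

pH = 8.21

From K2 = [H⁺][CO3²⁻]/[HCO3⁻]:  pH = pK2 − log₁₀([HCO3⁻]/[CO3²⁻])
log₁₀(118) = +2.072
pH = 10.28 − (+2.072) = 8.21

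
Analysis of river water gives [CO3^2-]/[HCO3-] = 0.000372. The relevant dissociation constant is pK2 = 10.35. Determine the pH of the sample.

pH = 6.92

From K2 = [H⁺][CO3^2-]/[HCO3-]:  pH = pK2 + log₁₀([CO3^2-]/[HCO3-])
log₁₀(0.000372) = -3.429
pH = 10.35 + (-3.429) = 6.92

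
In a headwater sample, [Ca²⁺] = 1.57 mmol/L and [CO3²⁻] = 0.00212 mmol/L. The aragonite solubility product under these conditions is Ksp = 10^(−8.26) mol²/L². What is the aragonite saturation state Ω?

Ω = 0.606

Ksp = 10^(−8.26) = 5.495×10^-9
Ω = [Ca²⁺][CO3²⁻]/Ksp = (1.57×10^-3)(0.00212×10^-3) / 5.495×10^-9 = 0.606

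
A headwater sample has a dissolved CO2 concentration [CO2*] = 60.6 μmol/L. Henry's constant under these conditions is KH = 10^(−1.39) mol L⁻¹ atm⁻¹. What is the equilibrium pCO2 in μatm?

KH = 10^(−1.39) = 4.074×10^-2 mol L⁻¹ atm⁻¹
pCO2 = [CO2*]/KH = 60.6×10^-6 / 4.074×10^-2 = 1.49×10^-3 atm = 1490 μatm

pCO2 = 1490 μatm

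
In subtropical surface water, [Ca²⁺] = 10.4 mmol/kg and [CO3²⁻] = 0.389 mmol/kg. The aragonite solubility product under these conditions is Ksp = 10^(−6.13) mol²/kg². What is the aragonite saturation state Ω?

Ω = 5.46

Ksp = 10^(−6.13) = 7.413×10^-7
Ω = [Ca²⁺][CO3²⁻]/Ksp = (10.4×10^-3)(0.389×10^-3) / 7.413×10^-7 = 5.46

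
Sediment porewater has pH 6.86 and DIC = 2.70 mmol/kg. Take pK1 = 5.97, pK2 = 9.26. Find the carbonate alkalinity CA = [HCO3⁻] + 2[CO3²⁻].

CA = [HCO3⁻] + 2[CO3²⁻] = (α₁ + 2α₂)·DIC
At pH 6.86: [H⁺]/K1 = 10^-0.89 = 0.12882, K2/[H⁺] = 10^-2.40 = 0.0039811
α₁ = 1/(1 + 0.12882 + 0.0039811) = 1/1.1328 = 0.8828; α₂ = α₁·K2/[H⁺] = 0.003514
α₁ + 2α₂ = 0.8898
CA = 0.8898 × 2.70 = 2.40 mmol/kg

CA = 2.40 mmol/kg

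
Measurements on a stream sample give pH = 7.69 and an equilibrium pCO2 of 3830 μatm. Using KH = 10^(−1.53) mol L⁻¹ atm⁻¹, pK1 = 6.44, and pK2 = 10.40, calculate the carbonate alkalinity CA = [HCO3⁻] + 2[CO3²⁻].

CA = 2.02 mmol/L

[CO2*] = KH · pCO2 = 10^(−1.53) × 3830×10^-6 = 1.130×10^-4 mol/L
α₀ = 1/(1 + K1/[H⁺] + K1K2/[H⁺]²) = 1/(1 + 10^+1.25 + 10^-1.46) = 0.05314
DIC = [CO2*]/α₀ = 1.130×10^-4 / 0.05314 = 2.127 mmol/L
CA = (α₁ + 2α₂)·DIC = (0.9450 + 2×0.001843) × 2.127 = 2.02 mmol/L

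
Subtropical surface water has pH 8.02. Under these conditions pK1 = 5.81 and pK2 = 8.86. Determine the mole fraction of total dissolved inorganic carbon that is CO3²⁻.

α₂ = 1 / (1 + [H⁺]/K2 + [H⁺]²/(K1K2)) = 1 / (1 + 10^+0.84 + 10^-1.37)
   = 1 / (1 + 6.9183 + 0.042658) = 1/7.9610 = 0.1256

α₂ = 0.126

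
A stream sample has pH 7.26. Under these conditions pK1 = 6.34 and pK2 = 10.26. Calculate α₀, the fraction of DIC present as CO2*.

α₀ = 0.107

α₀ = 1 / (1 + K1/[H⁺] + K1K2/[H⁺]²) = 1 / (1 + 10^+0.92 + 10^-2.08)
   = 1 / (1 + 8.3176 + 0.0083176) = 1/9.3260 = 0.1072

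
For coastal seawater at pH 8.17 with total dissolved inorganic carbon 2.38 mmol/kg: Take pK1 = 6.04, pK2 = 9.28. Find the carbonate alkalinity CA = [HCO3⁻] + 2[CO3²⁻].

CA = [HCO3⁻] + 2[CO3²⁻] = (α₁ + 2α₂)·DIC
At pH 8.17: [H⁺]/K1 = 10^-2.13 = 0.0074131, K2/[H⁺] = 10^-1.11 = 0.077625
α₁ = 1/(1 + 0.0074131 + 0.077625) = 1/1.0850 = 0.9216; α₂ = α₁·K2/[H⁺] = 0.07154
α₁ + 2α₂ = 1.0647
CA = 1.0647 × 2.38 = 2.53 mmol/kg

CA = 2.53 mmol/kg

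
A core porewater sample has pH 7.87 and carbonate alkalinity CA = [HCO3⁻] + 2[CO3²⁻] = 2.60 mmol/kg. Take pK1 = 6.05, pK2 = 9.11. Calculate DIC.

DIC = 2.50 mmol/kg

CA = [HCO3⁻] + 2[CO3²⁻] = (α₁ + 2α₂)·DIC
At pH 7.87: [H⁺]/K1 = 10^-1.82 = 0.015136, K2/[H⁺] = 10^-1.24 = 0.057544
α₁ = 1/(1 + 0.015136 + 0.057544) = 1/1.0727 = 0.9322; α₂ = α₁·K2/[H⁺] = 0.05365
α₁ + 2α₂ = 1.0395
DIC = CA / (α₁ + 2α₂) = 2.60 / 1.0395 = 2.50 mmol/kg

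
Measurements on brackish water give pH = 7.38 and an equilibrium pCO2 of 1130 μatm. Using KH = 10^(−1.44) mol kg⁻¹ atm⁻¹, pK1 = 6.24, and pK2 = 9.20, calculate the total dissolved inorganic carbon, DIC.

DIC = 0.616 mmol/kg

[CO2*] = KH · pCO2 = 10^(−1.44) × 1130×10^-6 = 4.103×10^-5 mol/kg
α₀ = 1/(1 + K1/[H⁺] + K1K2/[H⁺]²) = 1/(1 + 10^+1.14 + 10^-0.68) = 0.06661
DIC = [CO2*]/α₀ = 4.103×10^-5 / 0.06661 = 0.616 mmol/kg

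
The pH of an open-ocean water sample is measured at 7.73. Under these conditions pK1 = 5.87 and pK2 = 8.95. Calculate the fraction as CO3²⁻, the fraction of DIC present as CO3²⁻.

α₂ = 0.0561

α₂ = 1 / (1 + [H⁺]/K2 + [H⁺]²/(K1K2)) = 1 / (1 + 10^+1.22 + 10^-0.64)
   = 1 / (1 + 16.596 + 0.22909) = 1/17.825 = 0.05610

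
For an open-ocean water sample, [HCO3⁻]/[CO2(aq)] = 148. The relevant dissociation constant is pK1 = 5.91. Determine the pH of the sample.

From K1 = [H⁺][HCO3⁻]/[CO2(aq)]:  pH = pK1 + log₁₀([HCO3⁻]/[CO2(aq)])
log₁₀(148) = +2.170
pH = 5.91 + (+2.170) = 8.08

pH = 8.08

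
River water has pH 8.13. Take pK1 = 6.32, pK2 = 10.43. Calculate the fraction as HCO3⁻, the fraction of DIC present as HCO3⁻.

α₁ = 1 / (1 + [H⁺]/K1 + K2/[H⁺]) = 1 / (1 + 10^-1.81 + 10^-2.30)
   = 1 / (1 + 0.015488 + 0.0050119) = 1/1.0205 = 0.9799

α₁ = 0.980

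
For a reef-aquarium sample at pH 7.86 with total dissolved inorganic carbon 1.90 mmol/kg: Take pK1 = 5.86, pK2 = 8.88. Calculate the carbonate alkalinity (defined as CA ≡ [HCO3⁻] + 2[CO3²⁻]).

CA = 2.05 mmol/kg

CA = [HCO3⁻] + 2[CO3²⁻] = (α₁ + 2α₂)·DIC
At pH 7.86: [H⁺]/K1 = 10^-2.00 = 0.010000, K2/[H⁺] = 10^-1.02 = 0.095499
α₁ = 1/(1 + 0.010000 + 0.095499) = 1/1.1055 = 0.9046; α₂ = α₁·K2/[H⁺] = 0.08639
α₁ + 2α₂ = 1.0773
CA = 1.0773 × 1.90 = 2.05 mmol/kg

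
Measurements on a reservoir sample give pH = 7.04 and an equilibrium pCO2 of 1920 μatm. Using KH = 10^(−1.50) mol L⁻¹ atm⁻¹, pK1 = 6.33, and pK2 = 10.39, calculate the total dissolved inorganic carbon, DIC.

DIC = 0.372 mmol/L

[CO2*] = KH · pCO2 = 10^(−1.50) × 1920×10^-6 = 6.072×10^-5 mol/L
α₀ = 1/(1 + K1/[H⁺] + K1K2/[H⁺]²) = 1/(1 + 10^+0.71 + 10^-2.64) = 0.1631
DIC = [CO2*]/α₀ = 6.072×10^-5 / 0.1631 = 0.372 mmol/L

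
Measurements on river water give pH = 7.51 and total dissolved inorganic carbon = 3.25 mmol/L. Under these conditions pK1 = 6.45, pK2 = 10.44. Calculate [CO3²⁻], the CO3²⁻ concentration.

[CO3²⁻] = 3.51 μmol/L

α₂ = 1 / (1 + [H⁺]/K2 + [H⁺]²/(K1K2)) = 1 / (1 + 10^+2.93 + 10^+1.87)
   = 1 / (1 + 851.14 + 74.131) = 1/926.27 = 0.001080
[CO3²⁻] = α₂ × DIC = 0.001080 × 3.25 = 0.00351 mmol/L = 3.51 μmol/L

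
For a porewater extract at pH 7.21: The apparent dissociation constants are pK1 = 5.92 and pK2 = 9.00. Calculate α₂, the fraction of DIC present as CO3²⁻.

α₂ = 1 / (1 + [H⁺]/K2 + [H⁺]²/(K1K2)) = 1 / (1 + 10^+1.79 + 10^+0.50)
   = 1 / (1 + 61.660 + 3.1623) = 1/65.822 = 0.01519

α₂ = 0.0152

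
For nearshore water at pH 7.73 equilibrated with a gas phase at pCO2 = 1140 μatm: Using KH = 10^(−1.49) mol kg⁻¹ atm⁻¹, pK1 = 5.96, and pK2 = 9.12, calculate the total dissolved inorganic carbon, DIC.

DIC = 2.30 mmol/kg

[CO2*] = KH · pCO2 = 10^(−1.49) × 1140×10^-6 = 3.689×10^-5 mol/kg
α₀ = 1/(1 + K1/[H⁺] + K1K2/[H⁺]²) = 1/(1 + 10^+1.77 + 10^+0.38) = 0.01606
DIC = [CO2*]/α₀ = 3.689×10^-5 / 0.01606 = 2.30 mmol/kg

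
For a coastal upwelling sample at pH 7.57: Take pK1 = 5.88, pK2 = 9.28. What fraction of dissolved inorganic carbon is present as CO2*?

α₀ = 0.0196

α₀ = 1 / (1 + K1/[H⁺] + K1K2/[H⁺]²) = 1 / (1 + 10^+1.69 + 10^-0.02)
   = 1 / (1 + 48.978 + 0.95499) = 1/50.933 = 0.01963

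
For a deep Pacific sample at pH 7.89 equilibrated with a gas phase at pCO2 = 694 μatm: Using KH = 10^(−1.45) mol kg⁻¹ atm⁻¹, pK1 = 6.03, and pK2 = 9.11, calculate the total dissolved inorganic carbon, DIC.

DIC = 1.92 mmol/kg

[CO2*] = KH · pCO2 = 10^(−1.45) × 694×10^-6 = 2.462×10^-5 mol/kg
α₀ = 1/(1 + K1/[H⁺] + K1K2/[H⁺]²) = 1/(1 + 10^+1.86 + 10^+0.64) = 0.01285
DIC = [CO2*]/α₀ = 2.462×10^-5 / 0.01285 = 1.92 mmol/kg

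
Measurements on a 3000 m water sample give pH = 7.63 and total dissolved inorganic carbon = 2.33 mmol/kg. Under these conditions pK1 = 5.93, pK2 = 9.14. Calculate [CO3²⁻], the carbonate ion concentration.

α₂ = 1 / (1 + [H⁺]/K2 + [H⁺]²/(K1K2)) = 1 / (1 + 10^+1.51 + 10^-0.19)
   = 1 / (1 + 32.359 + 0.64565) = 1/34.005 = 0.02941
[CO3²⁻] = α₂ × DIC = 0.02941 × 2.33 = 0.0685 mmol/kg

[CO3²⁻] = 0.0685 mmol/kg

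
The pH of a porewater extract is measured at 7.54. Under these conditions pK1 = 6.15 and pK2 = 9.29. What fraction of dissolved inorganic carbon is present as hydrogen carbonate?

α₁ = 0.945

α₁ = 1 / (1 + [H⁺]/K1 + K2/[H⁺]) = 1 / (1 + 10^-1.39 + 10^-1.75)
   = 1 / (1 + 0.040738 + 0.017783) = 1/1.0585 = 0.9447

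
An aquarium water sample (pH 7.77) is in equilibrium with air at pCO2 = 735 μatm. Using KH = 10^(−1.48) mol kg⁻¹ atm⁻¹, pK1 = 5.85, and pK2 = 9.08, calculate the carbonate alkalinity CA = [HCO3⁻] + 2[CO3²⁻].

CA = 2.22 mmol/kg

[CO2*] = KH · pCO2 = 10^(−1.48) × 735×10^-6 = 2.434×10^-5 mol/kg
α₀ = 1/(1 + K1/[H⁺] + K1K2/[H⁺]²) = 1/(1 + 10^+1.92 + 10^+0.61) = 0.01133
DIC = [CO2*]/α₀ = 2.434×10^-5 / 0.01133 = 2.148 mmol/kg
CA = (α₁ + 2α₂)·DIC = (0.9425 + 2×0.04616) × 2.148 = 2.22 mmol/kg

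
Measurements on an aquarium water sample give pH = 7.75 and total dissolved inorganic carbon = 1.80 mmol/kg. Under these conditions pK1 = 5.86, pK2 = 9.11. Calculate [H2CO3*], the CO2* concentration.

[CO2*] = 0.0219 mmol/kg

α₀ = 1 / (1 + K1/[H⁺] + K1K2/[H⁺]²) = 1 / (1 + 10^+1.89 + 10^+0.53)
   = 1 / (1 + 77.625 + 3.3884) = 1/82.013 = 0.01219
[CO2*] = α₀ × DIC = 0.01219 × 1.80 = 0.0219 mmol/kg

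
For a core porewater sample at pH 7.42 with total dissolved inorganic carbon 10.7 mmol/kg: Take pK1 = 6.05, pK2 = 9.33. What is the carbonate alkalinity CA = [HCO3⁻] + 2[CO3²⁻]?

CA = [HCO3⁻] + 2[CO3²⁻] = (α₁ + 2α₂)·DIC
At pH 7.42: [H⁺]/K1 = 10^-1.37 = 0.042658, K2/[H⁺] = 10^-1.91 = 0.012303
α₁ = 1/(1 + 0.042658 + 0.012303) = 1/1.0550 = 0.9479; α₂ = α₁·K2/[H⁺] = 0.01166
α₁ + 2α₂ = 0.9712
CA = 0.9712 × 10.7 = 10.4 mmol/kg

CA = 10.4 mmol/kg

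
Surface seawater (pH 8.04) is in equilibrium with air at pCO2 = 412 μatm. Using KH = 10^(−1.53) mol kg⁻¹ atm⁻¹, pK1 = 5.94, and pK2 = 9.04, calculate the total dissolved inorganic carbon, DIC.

[CO2*] = KH · pCO2 = 10^(−1.53) × 412×10^-6 = 1.216×10^-5 mol/kg
α₀ = 1/(1 + K1/[H⁺] + K1K2/[H⁺]²) = 1/(1 + 10^+2.10 + 10^+1.10) = 0.007169
DIC = [CO2*]/α₀ = 1.216×10^-5 / 0.007169 = 1.70 mmol/kg

DIC = 1.70 mmol/kg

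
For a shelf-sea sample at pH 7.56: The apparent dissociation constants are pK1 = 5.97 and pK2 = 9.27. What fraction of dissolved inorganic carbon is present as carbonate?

α₂ = 0.0187

α₂ = 1 / (1 + [H⁺]/K2 + [H⁺]²/(K1K2)) = 1 / (1 + 10^+1.71 + 10^+0.12)
   = 1 / (1 + 51.286 + 1.3183) = 1/53.604 = 0.01866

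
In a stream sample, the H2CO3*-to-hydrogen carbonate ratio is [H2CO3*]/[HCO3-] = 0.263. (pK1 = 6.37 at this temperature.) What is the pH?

From K1 = [H⁺][HCO3-]/[H2CO3*]:  pH = pK1 − log₁₀([H2CO3*]/[HCO3-])
log₁₀(0.263) = -0.580
pH = 6.37 − (-0.580) = 6.95

pH = 6.95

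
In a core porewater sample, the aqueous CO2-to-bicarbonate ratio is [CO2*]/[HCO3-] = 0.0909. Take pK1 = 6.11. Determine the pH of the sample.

pH = 7.15

From K1 = [H⁺][HCO3-]/[CO2*]:  pH = pK1 − log₁₀([CO2*]/[HCO3-])
log₁₀(0.0909) = -1.041
pH = 6.11 − (-1.041) = 7.15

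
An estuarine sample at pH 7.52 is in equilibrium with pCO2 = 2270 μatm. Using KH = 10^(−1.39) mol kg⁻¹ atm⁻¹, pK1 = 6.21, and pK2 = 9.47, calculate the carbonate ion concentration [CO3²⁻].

[CO2*] = KH · pCO2 = 10^(−1.39) × 2270×10^-6 = 9.248×10^-5 mol/kg
α₀ = 1/(1 + K1/[H⁺] + K1K2/[H⁺]²) = 1/(1 + 10^+1.31 + 10^-0.64) = 0.04620
DIC = [CO2*]/α₀ = 9.248×10^-5 / 0.04620 = 2.002 mmol/kg
[CO3²⁻] = α₂·DIC; α₂ = 0.01058, so [CO3²⁻] = 0.01058 × 2.002 = 0.0212 mmol/kg

[CO3²⁻] = 0.0212 mmol/kg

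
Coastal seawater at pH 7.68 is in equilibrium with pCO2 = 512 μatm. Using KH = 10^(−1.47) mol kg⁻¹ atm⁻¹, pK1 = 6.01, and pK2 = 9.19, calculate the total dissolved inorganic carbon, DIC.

DIC = 0.854 mmol/kg

[CO2*] = KH · pCO2 = 10^(−1.47) × 512×10^-6 = 1.735×10^-5 mol/kg
α₀ = 1/(1 + K1/[H⁺] + K1K2/[H⁺]²) = 1/(1 + 10^+1.67 + 10^+0.16) = 0.02032
DIC = [CO2*]/α₀ = 1.735×10^-5 / 0.02032 = 0.854 mmol/kg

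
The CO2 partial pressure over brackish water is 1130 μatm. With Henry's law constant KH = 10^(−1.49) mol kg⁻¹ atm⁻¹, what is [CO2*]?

KH = 10^(−1.49) = 3.236×10^-2 mol kg⁻¹ atm⁻¹
[CO2*] = KH · pCO2 = 3.236×10^-2 × 1130×10^-6 atm = 3.66×10^-5 mol/kg

[CO2*] = 36.6 μmol/kg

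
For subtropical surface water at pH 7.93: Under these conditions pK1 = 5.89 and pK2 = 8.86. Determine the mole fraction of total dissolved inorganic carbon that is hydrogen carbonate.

α₁ = 0.888

α₁ = 1 / (1 + [H⁺]/K1 + K2/[H⁺]) = 1 / (1 + 10^-2.04 + 10^-0.93)
   = 1 / (1 + 0.0091201 + 0.11749) = 1/1.1266 = 0.8876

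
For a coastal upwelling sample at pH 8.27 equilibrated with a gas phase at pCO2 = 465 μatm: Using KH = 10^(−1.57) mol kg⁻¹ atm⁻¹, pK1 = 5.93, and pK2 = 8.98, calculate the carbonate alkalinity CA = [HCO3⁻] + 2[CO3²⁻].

[CO2*] = KH · pCO2 = 10^(−1.57) × 465×10^-6 = 1.252×10^-5 mol/kg
α₀ = 1/(1 + K1/[H⁺] + K1K2/[H⁺]²) = 1/(1 + 10^+2.34 + 10^+1.63) = 0.003810
DIC = [CO2*]/α₀ = 1.252×10^-5 / 0.003810 = 3.285 mmol/kg
CA = (α₁ + 2α₂)·DIC = (0.8336 + 2×0.1625) × 3.285 = 3.81 mmol/kg

CA = 3.81 mmol/kg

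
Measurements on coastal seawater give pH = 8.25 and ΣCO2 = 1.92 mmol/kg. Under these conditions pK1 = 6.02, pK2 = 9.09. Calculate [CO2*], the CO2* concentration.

α₀ = 1 / (1 + K1/[H⁺] + K1K2/[H⁺]²) = 1 / (1 + 10^+2.23 + 10^+1.39)
   = 1 / (1 + 169.82 + 24.547) = 1/195.37 = 0.005118
[CO2*] = α₀ × DIC = 0.005118 × 1.92 = 0.00983 mmol/kg = 9.83 μmol/kg

[CO2*] = 9.83 μmol/kg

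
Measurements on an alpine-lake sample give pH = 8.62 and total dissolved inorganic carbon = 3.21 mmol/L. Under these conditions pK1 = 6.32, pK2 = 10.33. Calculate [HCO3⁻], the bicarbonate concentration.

α₁ = 1 / (1 + [H⁺]/K1 + K2/[H⁺]) = 1 / (1 + 10^-2.30 + 10^-1.71)
   = 1 / (1 + 0.0050119 + 0.019498) = 1/1.0245 = 0.9761
[HCO3⁻] = α₁ × DIC = 0.9761 × 3.21 = 3.13 mmol/L

[HCO3⁻] = 3.13 mmol/L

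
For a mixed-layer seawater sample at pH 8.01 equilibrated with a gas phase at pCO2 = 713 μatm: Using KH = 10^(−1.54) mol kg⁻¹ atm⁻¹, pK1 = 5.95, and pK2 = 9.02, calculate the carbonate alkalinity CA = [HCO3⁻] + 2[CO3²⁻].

[CO2*] = KH · pCO2 = 10^(−1.54) × 713×10^-6 = 2.056×10^-5 mol/kg
α₀ = 1/(1 + K1/[H⁺] + K1K2/[H⁺]²) = 1/(1 + 10^+2.06 + 10^+1.05) = 0.007872
DIC = [CO2*]/α₀ = 2.056×10^-5 / 0.007872 = 2.612 mmol/kg
CA = (α₁ + 2α₂)·DIC = (0.9038 + 2×0.08832) × 2.612 = 2.82 mmol/kg

CA = 2.82 mmol/kg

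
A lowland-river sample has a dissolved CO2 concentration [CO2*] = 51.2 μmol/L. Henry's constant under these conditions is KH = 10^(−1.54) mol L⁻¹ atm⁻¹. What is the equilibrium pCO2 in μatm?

KH = 10^(−1.54) = 2.884×10^-2 mol L⁻¹ atm⁻¹
pCO2 = [CO2*]/KH = 51.2×10^-6 / 2.884×10^-2 = 1.78×10^-3 atm = 1780 μatm

pCO2 = 1780 μatm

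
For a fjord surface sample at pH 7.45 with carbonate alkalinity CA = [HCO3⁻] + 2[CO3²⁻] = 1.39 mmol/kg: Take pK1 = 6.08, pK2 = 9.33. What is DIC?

DIC = 1.43 mmol/kg

CA = [HCO3⁻] + 2[CO3²⁻] = (α₁ + 2α₂)·DIC
At pH 7.45: [H⁺]/K1 = 10^-1.37 = 0.042658, K2/[H⁺] = 10^-1.88 = 0.013183
α₁ = 1/(1 + 0.042658 + 0.013183) = 1/1.0558 = 0.9471; α₂ = α₁·K2/[H⁺] = 0.01249
α₁ + 2α₂ = 0.9721
DIC = CA / (α₁ + 2α₂) = 1.39 / 0.9721 = 1.43 mmol/kg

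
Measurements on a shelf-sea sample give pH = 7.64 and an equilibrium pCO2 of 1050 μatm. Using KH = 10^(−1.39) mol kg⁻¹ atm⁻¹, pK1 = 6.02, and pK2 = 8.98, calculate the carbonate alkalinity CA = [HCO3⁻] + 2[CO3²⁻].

[CO2*] = KH · pCO2 = 10^(−1.39) × 1050×10^-6 = 4.277×10^-5 mol/kg
α₀ = 1/(1 + K1/[H⁺] + K1K2/[H⁺]²) = 1/(1 + 10^+1.62 + 10^+0.28) = 0.02243
DIC = [CO2*]/α₀ = 4.277×10^-5 / 0.02243 = 1.907 mmol/kg
CA = (α₁ + 2α₂)·DIC = (0.9348 + 2×0.04273) × 1.907 = 1.95 mmol/kg

CA = 1.95 mmol/kg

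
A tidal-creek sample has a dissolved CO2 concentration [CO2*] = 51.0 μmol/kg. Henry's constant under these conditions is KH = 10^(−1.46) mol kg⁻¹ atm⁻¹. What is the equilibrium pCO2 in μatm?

pCO2 = 1470 μatm

KH = 10^(−1.46) = 3.467×10^-2 mol kg⁻¹ atm⁻¹
pCO2 = [CO2*]/KH = 51.0×10^-6 / 3.467×10^-2 = 1.47×10^-3 atm = 1470 μatm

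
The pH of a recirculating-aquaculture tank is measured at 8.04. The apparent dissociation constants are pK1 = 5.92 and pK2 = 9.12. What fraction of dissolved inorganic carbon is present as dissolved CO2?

α₀ = 1 / (1 + K1/[H⁺] + K1K2/[H⁺]²) = 1 / (1 + 10^+2.12 + 10^+1.04)
   = 1 / (1 + 131.83 + 10.965) = 1/143.79 = 0.006955

α₀ = 0.00695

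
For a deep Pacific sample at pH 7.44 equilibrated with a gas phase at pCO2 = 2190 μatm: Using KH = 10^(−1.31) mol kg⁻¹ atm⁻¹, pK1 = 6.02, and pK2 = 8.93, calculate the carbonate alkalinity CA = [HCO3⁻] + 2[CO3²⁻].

CA = 3.00 mmol/kg

[CO2*] = KH · pCO2 = 10^(−1.31) × 2190×10^-6 = 1.073×10^-4 mol/kg
α₀ = 1/(1 + K1/[H⁺] + K1K2/[H⁺]²) = 1/(1 + 10^+1.42 + 10^-0.07) = 0.03552
DIC = [CO2*]/α₀ = 1.073×10^-4 / 0.03552 = 3.020 mmol/kg
CA = (α₁ + 2α₂)·DIC = (0.9342 + 2×0.03023) × 3.020 = 3.00 mmol/kg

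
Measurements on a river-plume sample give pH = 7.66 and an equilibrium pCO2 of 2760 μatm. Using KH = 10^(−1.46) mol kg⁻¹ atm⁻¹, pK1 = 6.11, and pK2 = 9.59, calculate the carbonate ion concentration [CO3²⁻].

[CO2*] = KH · pCO2 = 10^(−1.46) × 2760×10^-6 = 9.570×10^-5 mol/kg
α₀ = 1/(1 + K1/[H⁺] + K1K2/[H⁺]²) = 1/(1 + 10^+1.55 + 10^-0.38) = 0.02710
DIC = [CO2*]/α₀ = 9.570×10^-5 / 0.02710 = 3.531 mmol/kg
[CO3²⁻] = α₂·DIC; α₂ = 0.01130, so [CO3²⁻] = 0.01130 × 3.531 = 0.0399 mmol/kg

[CO3²⁻] = 0.0399 mmol/kg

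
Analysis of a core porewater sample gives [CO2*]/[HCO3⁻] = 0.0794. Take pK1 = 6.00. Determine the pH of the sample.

From K1 = [H⁺][HCO3⁻]/[CO2*]:  pH = pK1 − log₁₀([CO2*]/[HCO3⁻])
log₁₀(0.0794) = -1.100
pH = 6.00 − (-1.100) = 7.10

pH = 7.10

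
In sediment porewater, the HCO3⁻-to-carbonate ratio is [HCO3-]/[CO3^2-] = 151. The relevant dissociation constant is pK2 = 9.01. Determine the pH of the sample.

From K2 = [H⁺][CO3^2-]/[HCO3-]:  pH = pK2 − log₁₀([HCO3-]/[CO3^2-])
log₁₀(151) = +2.179
pH = 9.01 − (+2.179) = 6.83

pH = 6.83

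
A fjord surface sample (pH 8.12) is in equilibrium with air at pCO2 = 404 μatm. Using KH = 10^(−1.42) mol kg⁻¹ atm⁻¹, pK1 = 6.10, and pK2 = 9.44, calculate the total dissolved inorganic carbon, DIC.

[CO2*] = KH · pCO2 = 10^(−1.42) × 404×10^-6 = 1.536×10^-5 mol/kg
α₀ = 1/(1 + K1/[H⁺] + K1K2/[H⁺]²) = 1/(1 + 10^+2.02 + 10^+0.70) = 0.009031
DIC = [CO2*]/α₀ = 1.536×10^-5 / 0.009031 = 1.70 mmol/kg

DIC = 1.70 mmol/kg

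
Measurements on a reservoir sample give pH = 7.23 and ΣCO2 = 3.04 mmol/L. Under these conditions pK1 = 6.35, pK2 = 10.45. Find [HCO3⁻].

[HCO3⁻] = 2.68 mmol/L

α₁ = 1 / (1 + [H⁺]/K1 + K2/[H⁺]) = 1 / (1 + 10^-0.88 + 10^-3.22)
   = 1 / (1 + 0.13183 + 0.00060256) = 1/1.1324 = 0.8831
[HCO3⁻] = α₁ × DIC = 0.8831 × 3.04 = 2.68 mmol/L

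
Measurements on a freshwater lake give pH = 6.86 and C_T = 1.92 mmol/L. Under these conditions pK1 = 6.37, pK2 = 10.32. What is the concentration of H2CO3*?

α₀ = 1 / (1 + K1/[H⁺] + K1K2/[H⁺]²) = 1 / (1 + 10^+0.49 + 10^-2.97)
   = 1 / (1 + 3.0903 + 0.0010715) = 1/4.0914 = 0.2444
[CO2*] = α₀ × DIC = 0.2444 × 1.92 = 0.469 mmol/L

[CO2*] = 0.469 mmol/L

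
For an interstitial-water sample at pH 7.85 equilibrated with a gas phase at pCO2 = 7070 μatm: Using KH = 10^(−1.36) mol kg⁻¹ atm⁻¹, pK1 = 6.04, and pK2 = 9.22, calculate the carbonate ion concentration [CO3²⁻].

[CO3²⁻] = 0.850 mmol/kg

[CO2*] = KH · pCO2 = 10^(−1.36) × 7070×10^-6 = 3.086×10^-4 mol/kg
α₀ = 1/(1 + K1/[H⁺] + K1K2/[H⁺]²) = 1/(1 + 10^+1.81 + 10^+0.44) = 0.01464
DIC = [CO2*]/α₀ = 3.086×10^-4 / 0.01464 = 21.08 mmol/kg
[CO3²⁻] = α₂·DIC; α₂ = 0.04031, so [CO3²⁻] = 0.04031 × 21.08 = 0.850 mmol/kg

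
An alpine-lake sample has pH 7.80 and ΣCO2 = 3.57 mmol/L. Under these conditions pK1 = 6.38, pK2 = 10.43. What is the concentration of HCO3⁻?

α₁ = 1 / (1 + [H⁺]/K1 + K2/[H⁺]) = 1 / (1 + 10^-1.42 + 10^-2.63)
   = 1 / (1 + 0.038019 + 0.0023442) = 1/1.0404 = 0.9612
[HCO3⁻] = α₁ × DIC = 0.9612 × 3.57 = 3.43 mmol/L

[HCO3⁻] = 3.43 mmol/L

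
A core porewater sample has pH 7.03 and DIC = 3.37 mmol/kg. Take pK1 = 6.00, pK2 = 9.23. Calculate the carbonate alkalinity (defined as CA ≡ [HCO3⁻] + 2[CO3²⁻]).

CA = [HCO3⁻] + 2[CO3²⁻] = (α₁ + 2α₂)·DIC
At pH 7.03: [H⁺]/K1 = 10^-1.03 = 0.093325, K2/[H⁺] = 10^-2.20 = 0.0063096
α₁ = 1/(1 + 0.093325 + 0.0063096) = 1/1.0996 = 0.9094; α₂ = α₁·K2/[H⁺] = 0.005738
α₁ + 2α₂ = 0.9209
CA = 0.9209 × 3.37 = 3.10 mmol/kg

CA = 3.10 mmol/kg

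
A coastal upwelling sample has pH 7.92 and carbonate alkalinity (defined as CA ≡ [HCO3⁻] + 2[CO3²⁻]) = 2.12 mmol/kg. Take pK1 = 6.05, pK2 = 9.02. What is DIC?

CA = [HCO3⁻] + 2[CO3²⁻] = (α₁ + 2α₂)·DIC
At pH 7.92: [H⁺]/K1 = 10^-1.87 = 0.013490, K2/[H⁺] = 10^-1.10 = 0.079433
α₁ = 1/(1 + 0.013490 + 0.079433) = 1/1.0929 = 0.9150; α₂ = α₁·K2/[H⁺] = 0.07268
α₁ + 2α₂ = 1.0603
DIC = CA / (α₁ + 2α₂) = 2.12 / 1.0603 = 2.00 mmol/kg

DIC = 2.00 mmol/kg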